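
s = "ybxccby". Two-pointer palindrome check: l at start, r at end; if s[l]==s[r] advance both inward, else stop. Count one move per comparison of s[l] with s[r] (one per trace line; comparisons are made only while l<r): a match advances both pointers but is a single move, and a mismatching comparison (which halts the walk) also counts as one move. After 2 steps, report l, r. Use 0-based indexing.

l=2, r=4

l=0 r=6: 'y'=='y', l++,r--
l=1 r=5: 'b'=='b', l++,r--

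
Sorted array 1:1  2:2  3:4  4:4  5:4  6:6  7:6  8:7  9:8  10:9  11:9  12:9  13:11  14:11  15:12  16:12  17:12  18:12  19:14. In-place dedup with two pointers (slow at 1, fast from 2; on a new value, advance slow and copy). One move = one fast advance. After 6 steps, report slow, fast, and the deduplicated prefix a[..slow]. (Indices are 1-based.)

slow=1 fast=2: a[fast]=2≠a[slow]=1 write a[2]=2, slow++,fast++
slow=2 fast=3: a[fast]=4≠a[slow]=2 write a[3]=4, slow++,fast++
slow=3 fast=4: a[fast]=4=a[slow] dup, fast++
slow=3 fast=5: a[fast]=4=a[slow] dup, fast++
slow=3 fast=6: a[fast]=6≠a[slow]=4 write a[4]=6, slow++,fast++
slow=4 fast=7: a[fast]=6=a[slow] dup, fast++

slow=4, fast=8, prefix=[1, 2, 4, 6]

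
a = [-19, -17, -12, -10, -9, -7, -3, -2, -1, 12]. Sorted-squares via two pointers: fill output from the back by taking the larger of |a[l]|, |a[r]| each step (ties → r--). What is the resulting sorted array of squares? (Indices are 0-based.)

[0,9] |-19|>|12| out[9]=361 → l++
[1,9] |-17|>|12| out[8]=289 → l++
[2,9] |-12|<=|12| out[7]=144 → r--
[2,8] |-12|>|-1| out[6]=144 → l++
[3,8] |-10|>|-1| out[5]=100 → l++
[4,8] |-9|>|-1| out[4]=81 → l++
[5,8] |-7|>|-1| out[3]=49 → l++
[6,8] |-3|>|-1| out[2]=9 → l++
[7,8] |-2|>|-1| out[1]=4 → l++
[8,8] |-1|<=|-1| out[0]=1 → r--

[1, 4, 9, 49, 81, 100, 144, 144, 289, 361]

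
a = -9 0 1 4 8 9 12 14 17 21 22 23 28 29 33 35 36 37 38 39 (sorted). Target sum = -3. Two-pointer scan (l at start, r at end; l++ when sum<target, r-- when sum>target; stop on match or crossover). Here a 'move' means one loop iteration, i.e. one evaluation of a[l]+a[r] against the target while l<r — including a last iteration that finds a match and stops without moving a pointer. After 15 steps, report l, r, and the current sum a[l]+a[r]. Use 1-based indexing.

l=1, r=5, sum=-1

[1,20] -9+39=30 >-3 → r--
[1,19] -9+38=29 >-3 → r--
[1,18] -9+37=28 >-3 → r--
[1,17] -9+36=27 >-3 → r--
[1,16] -9+35=26 >-3 → r--
[1,15] -9+33=24 >-3 → r--
[1,14] -9+29=20 >-3 → r--
[1,13] -9+28=19 >-3 → r--
[1,12] -9+23=14 >-3 → r--
[1,11] -9+22=13 >-3 → r--
[1,10] -9+21=12 >-3 → r--
[1,9] -9+17=8 >-3 → r--
[1,8] -9+14=5 >-3 → r--
[1,7] -9+12=3 >-3 → r--
[1,6] -9+9=0 >-3 → r--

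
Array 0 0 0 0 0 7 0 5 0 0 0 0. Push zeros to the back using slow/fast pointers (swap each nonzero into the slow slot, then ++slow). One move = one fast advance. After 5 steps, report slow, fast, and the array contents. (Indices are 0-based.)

slow=0 fast=0: a[fast]=0, fast++
slow=0 fast=1: a[fast]=0, fast++
slow=0 fast=2: a[fast]=0, fast++
slow=0 fast=3: a[fast]=0, fast++
slow=0 fast=4: a[fast]=0, fast++

slow=0, fast=5, a=[0, 0, 0, 0, 0, 7, 0, 5, 0, 0, 0, 0]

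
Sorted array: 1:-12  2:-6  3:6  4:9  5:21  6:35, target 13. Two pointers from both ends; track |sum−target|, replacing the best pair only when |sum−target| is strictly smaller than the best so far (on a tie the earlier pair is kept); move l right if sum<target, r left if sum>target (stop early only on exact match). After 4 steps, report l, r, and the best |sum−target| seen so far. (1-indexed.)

[1,6] -12+35=23 d=10 * → r--
[1,5] -12+21=9 d=4 * → l++
[2,5] -6+21=15 d=2 * → r--
[2,4] -6+9=3 d=10 → l++

l=3, r=4, best |Δ|=2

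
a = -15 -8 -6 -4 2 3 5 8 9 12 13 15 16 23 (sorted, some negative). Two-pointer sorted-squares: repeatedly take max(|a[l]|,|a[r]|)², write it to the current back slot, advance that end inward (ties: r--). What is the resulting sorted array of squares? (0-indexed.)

l=0 r=13: |-15|<=|23| out[13]=529, r--
l=0 r=12: |-15|<=|16| out[12]=256, r--
l=0 r=11: |-15|<=|15| out[11]=225, r--
l=0 r=10: |-15|>|13| out[10]=225, l++
l=1 r=10: |-8|<=|13| out[9]=169, r--
l=1 r=9: |-8|<=|12| out[8]=144, r--
l=1 r=8: |-8|<=|9| out[7]=81, r--
l=1 r=7: |-8|<=|8| out[6]=64, r--
l=1 r=6: |-8|>|5| out[5]=64, l++
l=2 r=6: |-6|>|5| out[4]=36, l++
l=3 r=6: |-4|<=|5| out[3]=25, r--
l=3 r=5: |-4|>|3| out[2]=16, l++
l=4 r=5: |2|<=|3| out[1]=9, r--
l=4 r=4: |2|<=|2| out[0]=4, r--

[4, 9, 16, 25, 36, 64, 64, 81, 144, 169, 225, 225, 256, 529]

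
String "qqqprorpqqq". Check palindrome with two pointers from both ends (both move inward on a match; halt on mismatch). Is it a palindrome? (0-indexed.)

[0,10] 'q'=='q' → l++,r--
[1,9] 'q'=='q' → l++,r--
[2,8] 'q'=='q' → l++,r--
[3,7] 'p'=='p' → l++,r--
[4,6] 'r'=='r' → l++,r--

palindrome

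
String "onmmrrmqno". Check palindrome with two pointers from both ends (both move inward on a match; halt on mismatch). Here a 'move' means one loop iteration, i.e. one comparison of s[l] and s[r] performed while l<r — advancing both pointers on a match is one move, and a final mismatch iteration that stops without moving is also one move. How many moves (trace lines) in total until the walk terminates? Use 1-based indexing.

3 moves

l=1 r=10: 'o'=='o', l++,r--
l=2 r=9: 'n'=='n', l++,r--
l=3 r=8: 'm'!='q', stop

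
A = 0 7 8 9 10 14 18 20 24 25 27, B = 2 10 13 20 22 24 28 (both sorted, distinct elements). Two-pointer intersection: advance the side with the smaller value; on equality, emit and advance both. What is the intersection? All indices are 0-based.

intersection = [10, 20, 24]

[i=0,j=0] 0<2 → i++
[i=1,j=0] 7>2 → j++
[i=1,j=1] 7<10 → i++
[i=2,j=1] 8<10 → i++
[i=3,j=1] 9<10 → i++
[i=4,j=1] 10==10 emit → i++,j++
[i=5,j=2] 14>13 → j++
[i=5,j=3] 14<20 → i++
[i=6,j=3] 18<20 → i++
[i=7,j=3] 20==20 emit → i++,j++
[i=8,j=4] 24>22 → j++
[i=8,j=5] 24==24 emit → i++,j++
[i=9,j=6] 25<28 → i++
[i=10,j=6] 27<28 → i++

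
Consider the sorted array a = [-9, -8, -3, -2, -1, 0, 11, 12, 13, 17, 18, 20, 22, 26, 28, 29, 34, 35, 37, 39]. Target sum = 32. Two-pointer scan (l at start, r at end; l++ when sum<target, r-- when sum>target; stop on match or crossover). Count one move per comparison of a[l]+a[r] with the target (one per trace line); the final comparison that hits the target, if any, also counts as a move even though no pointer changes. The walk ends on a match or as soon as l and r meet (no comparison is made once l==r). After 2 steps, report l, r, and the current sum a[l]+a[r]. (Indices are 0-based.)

[0,19] -9+39=30 <32 → l++
[1,19] -8+39=31 <32 → l++

l=2, r=19, sum=36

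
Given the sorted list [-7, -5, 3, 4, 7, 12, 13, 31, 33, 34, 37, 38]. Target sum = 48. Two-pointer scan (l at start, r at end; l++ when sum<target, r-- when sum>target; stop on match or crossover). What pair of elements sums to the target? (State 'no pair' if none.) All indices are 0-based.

[0,11] -7+38=31 <48 → l++
[1,11] -5+38=33 <48 → l++
[2,11] 3+38=41 <48 → l++
[3,11] 4+38=42 <48 → l++
[4,11] 7+38=45 <48 → l++
[5,11] 12+38=50 >48 → r--
[5,10] 12+37=49 >48 → r--
[5,9] 12+34=46 <48 → l++
[6,9] 13+34=47 <48 → l++
[7,9] 31+34=65 >48 → r--
[7,8] 31+33=64 >48 → r--

no pair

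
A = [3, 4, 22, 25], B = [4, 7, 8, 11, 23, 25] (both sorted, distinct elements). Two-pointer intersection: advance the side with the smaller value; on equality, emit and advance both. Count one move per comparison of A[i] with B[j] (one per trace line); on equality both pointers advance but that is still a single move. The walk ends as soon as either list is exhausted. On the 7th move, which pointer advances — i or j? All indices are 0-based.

i=0 j=0: 3<4, i++
i=1 j=0: 4==4 emit, i++,j++
i=2 j=1: 22>7, j++
i=2 j=2: 22>8, j++
i=2 j=3: 22>11, j++
i=2 j=4: 22<23, i++
i=3 j=4: 25>23, j++

j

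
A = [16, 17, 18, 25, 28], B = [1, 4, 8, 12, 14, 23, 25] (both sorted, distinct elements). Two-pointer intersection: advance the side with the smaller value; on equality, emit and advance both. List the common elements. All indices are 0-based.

intersection = [25]

[i=0,j=0] 16>1 → j++
[i=0,j=1] 16>4 → j++
[i=0,j=2] 16>8 → j++
[i=0,j=3] 16>12 → j++
[i=0,j=4] 16>14 → j++
[i=0,j=5] 16<23 → i++
[i=1,j=5] 17<23 → i++
[i=2,j=5] 18<23 → i++
[i=3,j=5] 25>23 → j++
[i=3,j=6] 25==25 emit → i++,j++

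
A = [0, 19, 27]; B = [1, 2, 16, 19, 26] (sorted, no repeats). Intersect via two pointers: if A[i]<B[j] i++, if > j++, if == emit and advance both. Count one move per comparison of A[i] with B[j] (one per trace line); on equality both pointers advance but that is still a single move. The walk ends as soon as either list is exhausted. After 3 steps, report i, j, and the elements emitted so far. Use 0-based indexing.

[i=0,j=0] 0<1 → i++
[i=1,j=0] 19>1 → j++
[i=1,j=1] 19>2 → j++

i=1, j=2, emitted=[]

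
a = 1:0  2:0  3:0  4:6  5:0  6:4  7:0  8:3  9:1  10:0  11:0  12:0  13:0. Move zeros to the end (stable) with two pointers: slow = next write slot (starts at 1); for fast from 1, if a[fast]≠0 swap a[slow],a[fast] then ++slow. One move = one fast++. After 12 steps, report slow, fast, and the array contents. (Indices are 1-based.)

slow=5, fast=13, a=[6, 4, 3, 1, 0, 0, 0, 0, 0, 0, 0, 0, 0]

slow=1 fast=1: a[fast]=0, fast++
slow=1 fast=2: a[fast]=0, fast++
slow=1 fast=3: a[fast]=0, fast++
slow=1 fast=4: a[fast]=6≠0 swap→a[1]=6, slow++,fast++
slow=2 fast=5: a[fast]=0, fast++
slow=2 fast=6: a[fast]=4≠0 swap→a[2]=4, slow++,fast++
slow=3 fast=7: a[fast]=0, fast++
slow=3 fast=8: a[fast]=3≠0 swap→a[3]=3, slow++,fast++
slow=4 fast=9: a[fast]=1≠0 swap→a[4]=1, slow++,fast++
slow=5 fast=10: a[fast]=0, fast++
slow=5 fast=11: a[fast]=0, fast++
slow=5 fast=12: a[fast]=0, fast++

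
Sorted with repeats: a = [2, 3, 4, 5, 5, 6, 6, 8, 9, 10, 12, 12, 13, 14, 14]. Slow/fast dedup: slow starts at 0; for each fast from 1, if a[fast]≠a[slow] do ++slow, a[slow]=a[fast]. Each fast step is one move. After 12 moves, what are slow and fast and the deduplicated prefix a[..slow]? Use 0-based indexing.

(s=0,f=1) a[fast]=3≠a[slow]=2 write a[1]=3 → slow++,fast++
(s=1,f=2) a[fast]=4≠a[slow]=3 write a[2]=4 → slow++,fast++
(s=2,f=3) a[fast]=5≠a[slow]=4 write a[3]=5 → slow++,fast++
(s=3,f=4) a[fast]=5=a[slow] dup → fast++
(s=3,f=5) a[fast]=6≠a[slow]=5 write a[4]=6 → slow++,fast++
(s=4,f=6) a[fast]=6=a[slow] dup → fast++
(s=4,f=7) a[fast]=8≠a[slow]=6 write a[5]=8 → slow++,fast++
(s=5,f=8) a[fast]=9≠a[slow]=8 write a[6]=9 → slow++,fast++
(s=6,f=9) a[fast]=10≠a[slow]=9 write a[7]=10 → slow++,fast++
(s=7,f=10) a[fast]=12≠a[slow]=10 write a[8]=12 → slow++,fast++
(s=8,f=11) a[fast]=12=a[slow] dup → fast++
(s=8,f=12) a[fast]=13≠a[slow]=12 write a[9]=13 → slow++,fast++

slow=9, fast=13, prefix=[2, 3, 4, 5, 6, 8, 9, 10, 12, 13]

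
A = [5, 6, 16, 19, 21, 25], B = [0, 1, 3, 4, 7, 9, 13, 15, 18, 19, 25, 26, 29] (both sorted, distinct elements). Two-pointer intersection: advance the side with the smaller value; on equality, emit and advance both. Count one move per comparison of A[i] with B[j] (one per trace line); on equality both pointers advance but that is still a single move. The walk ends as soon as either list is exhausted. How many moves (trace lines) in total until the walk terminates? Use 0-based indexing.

[i=0,j=0] 5>0 → j++
[i=0,j=1] 5>1 → j++
[i=0,j=2] 5>3 → j++
[i=0,j=3] 5>4 → j++
[i=0,j=4] 5<7 → i++
[i=1,j=4] 6<7 → i++
[i=2,j=4] 16>7 → j++
[i=2,j=5] 16>9 → j++
[i=2,j=6] 16>13 → j++
[i=2,j=7] 16>15 → j++
[i=2,j=8] 16<18 → i++
[i=3,j=8] 19>18 → j++
[i=3,j=9] 19==19 emit → i++,j++
[i=4,j=10] 21<25 → i++
[i=5,j=10] 25==25 emit → i++,j++

15 moves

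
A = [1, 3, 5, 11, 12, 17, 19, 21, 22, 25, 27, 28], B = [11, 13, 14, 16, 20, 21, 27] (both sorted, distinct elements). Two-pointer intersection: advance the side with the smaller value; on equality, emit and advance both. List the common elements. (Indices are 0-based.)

intersection = [11, 21, 27]

i=0 j=0: 1<11, i++
i=1 j=0: 3<11, i++
i=2 j=0: 5<11, i++
i=3 j=0: 11==11 emit, i++,j++
i=4 j=1: 12<13, i++
i=5 j=1: 17>13, j++
i=5 j=2: 17>14, j++
i=5 j=3: 17>16, j++
i=5 j=4: 17<20, i++
i=6 j=4: 19<20, i++
i=7 j=4: 21>20, j++
i=7 j=5: 21==21 emit, i++,j++
i=8 j=6: 22<27, i++
i=9 j=6: 25<27, i++
i=10 j=6: 27==27 emit, i++,j++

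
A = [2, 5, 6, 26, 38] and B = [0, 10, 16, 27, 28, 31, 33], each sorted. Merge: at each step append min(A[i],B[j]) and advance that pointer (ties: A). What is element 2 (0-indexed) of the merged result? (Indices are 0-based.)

i=0 j=0: A[i]=2>B[j]=0 take 0, j++
i=0 j=1: A[i]=2<=B[j]=10 take 2, i++
i=1 j=1: A[i]=5<=B[j]=10 take 5, i++
i=2 j=1: A[i]=6<=B[j]=10 take 6, i++
i=3 j=1: A[i]=26>B[j]=10 take 10, j++
i=3 j=2: A[i]=26>B[j]=16 take 16, j++
i=3 j=3: A[i]=26<=B[j]=27 take 26, i++
i=4 j=3: A[i]=38>B[j]=27 take 27, j++
i=4 j=4: A[i]=38>B[j]=28 take 28, j++
i=4 j=5: A[i]=38>B[j]=31 take 31, j++
i=4 j=6: A[i]=38>B[j]=33 take 33, j++
i=4 j=7: B done, take A[i]=38, i++

merged[2] = 5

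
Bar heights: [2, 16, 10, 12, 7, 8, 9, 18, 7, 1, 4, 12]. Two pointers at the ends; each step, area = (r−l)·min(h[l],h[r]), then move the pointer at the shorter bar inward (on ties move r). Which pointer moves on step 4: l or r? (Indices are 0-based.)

r

[0,11] min(2,12)*11=22 best=22 * → l++
[1,11] min(16,12)*10=120 best=120 * → r--
[1,10] min(16,4)*9=36 best=120 → r--
[1,9] min(16,1)*8=8 best=120 → r--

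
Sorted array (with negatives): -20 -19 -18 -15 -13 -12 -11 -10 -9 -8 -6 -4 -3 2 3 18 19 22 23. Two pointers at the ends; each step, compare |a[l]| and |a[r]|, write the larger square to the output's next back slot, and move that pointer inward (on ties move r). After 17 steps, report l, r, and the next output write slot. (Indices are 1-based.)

l=13, r=14, next write slot=2

[1,19] |-20|<=|23| out[19]=529 → r--
[1,18] |-20|<=|22| out[18]=484 → r--
[1,17] |-20|>|19| out[17]=400 → l++
[2,17] |-19|<=|19| out[16]=361 → r--
[2,16] |-19|>|18| out[15]=361 → l++
[3,16] |-18|<=|18| out[14]=324 → r--
[3,15] |-18|>|3| out[13]=324 → l++
[4,15] |-15|>|3| out[12]=225 → l++
[5,15] |-13|>|3| out[11]=169 → l++
[6,15] |-12|>|3| out[10]=144 → l++
[7,15] |-11|>|3| out[9]=121 → l++
[8,15] |-10|>|3| out[8]=100 → l++
[9,15] |-9|>|3| out[7]=81 → l++
[10,15] |-8|>|3| out[6]=64 → l++
[11,15] |-6|>|3| out[5]=36 → l++
[12,15] |-4|>|3| out[4]=16 → l++
[13,15] |-3|<=|3| out[3]=9 → r--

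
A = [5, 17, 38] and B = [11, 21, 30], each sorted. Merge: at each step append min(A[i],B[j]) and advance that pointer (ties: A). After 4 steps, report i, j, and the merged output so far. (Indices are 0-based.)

[i=0,j=0] A[i]=5<=B[j]=11 take 5 → i++
[i=1,j=0] A[i]=17>B[j]=11 take 11 → j++
[i=1,j=1] A[i]=17<=B[j]=21 take 17 → i++
[i=2,j=1] A[i]=38>B[j]=21 take 21 → j++

i=2, j=2, merged so far=[5, 11, 17, 21]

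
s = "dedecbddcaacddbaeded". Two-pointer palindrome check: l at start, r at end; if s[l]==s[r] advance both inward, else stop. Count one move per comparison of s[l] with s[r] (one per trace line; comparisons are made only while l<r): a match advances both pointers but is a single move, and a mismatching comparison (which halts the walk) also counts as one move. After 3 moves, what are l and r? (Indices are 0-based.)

l=3, r=16

[0,19] 'd'=='d' → l++,r--
[1,18] 'e'=='e' → l++,r--
[2,17] 'd'=='d' → l++,r--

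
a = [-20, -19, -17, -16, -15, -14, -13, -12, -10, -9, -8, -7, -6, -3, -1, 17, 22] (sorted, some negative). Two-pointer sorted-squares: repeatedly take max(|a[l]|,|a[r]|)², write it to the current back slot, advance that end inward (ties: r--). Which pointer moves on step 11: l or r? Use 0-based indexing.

[0,16] |-20|<=|22| out[16]=484 → r--
[0,15] |-20|>|17| out[15]=400 → l++
[1,15] |-19|>|17| out[14]=361 → l++
[2,15] |-17|<=|17| out[13]=289 → r--
[2,14] |-17|>|-1| out[12]=289 → l++
[3,14] |-16|>|-1| out[11]=256 → l++
[4,14] |-15|>|-1| out[10]=225 → l++
[5,14] |-14|>|-1| out[9]=196 → l++
[6,14] |-13|>|-1| out[8]=169 → l++
[7,14] |-12|>|-1| out[7]=144 → l++
[8,14] |-10|>|-1| out[6]=100 → l++

l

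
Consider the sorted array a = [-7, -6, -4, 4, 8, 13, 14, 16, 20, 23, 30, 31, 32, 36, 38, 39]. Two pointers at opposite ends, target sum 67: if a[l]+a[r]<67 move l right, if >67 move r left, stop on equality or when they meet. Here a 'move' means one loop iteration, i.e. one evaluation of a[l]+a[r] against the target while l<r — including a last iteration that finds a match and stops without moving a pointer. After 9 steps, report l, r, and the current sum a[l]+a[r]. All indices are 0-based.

l=9, r=15, sum=62

l=0 r=15: -7+39=32 <67, l++
l=1 r=15: -6+39=33 <67, l++
l=2 r=15: -4+39=35 <67, l++
l=3 r=15: 4+39=43 <67, l++
l=4 r=15: 8+39=47 <67, l++
l=5 r=15: 13+39=52 <67, l++
l=6 r=15: 14+39=53 <67, l++
l=7 r=15: 16+39=55 <67, l++
l=8 r=15: 20+39=59 <67, l++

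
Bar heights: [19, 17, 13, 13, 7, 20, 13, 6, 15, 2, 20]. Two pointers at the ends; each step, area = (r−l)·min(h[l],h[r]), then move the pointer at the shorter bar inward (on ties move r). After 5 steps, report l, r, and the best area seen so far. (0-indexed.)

[0,10] min(19,20)*10=190 best=190 * → l++
[1,10] min(17,20)*9=153 best=190 → l++
[2,10] min(13,20)*8=104 best=190 → l++
[3,10] min(13,20)*7=91 best=190 → l++
[4,10] min(7,20)*6=42 best=190 → l++

l=5, r=10, best area=190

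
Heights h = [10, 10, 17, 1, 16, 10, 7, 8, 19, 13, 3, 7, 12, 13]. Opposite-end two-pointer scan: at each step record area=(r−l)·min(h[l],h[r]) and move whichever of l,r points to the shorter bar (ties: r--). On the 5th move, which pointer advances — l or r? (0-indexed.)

r

l=0 r=13: min(10,13)*13=130 best=130 *, l++
l=1 r=13: min(10,13)*12=120 best=130, l++
l=2 r=13: min(17,13)*11=143 best=143 *, r--
l=2 r=12: min(17,12)*10=120 best=143, r--
l=2 r=11: min(17,7)*9=63 best=143, r--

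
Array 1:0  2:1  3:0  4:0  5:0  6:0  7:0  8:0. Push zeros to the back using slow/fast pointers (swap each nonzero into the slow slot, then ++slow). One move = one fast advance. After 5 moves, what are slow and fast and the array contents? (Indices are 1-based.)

slow=1 fast=1: a[fast]=0, fast++
slow=1 fast=2: a[fast]=1≠0 swap→a[1]=1, slow++,fast++
slow=2 fast=3: a[fast]=0, fast++
slow=2 fast=4: a[fast]=0, fast++
slow=2 fast=5: a[fast]=0, fast++

slow=2, fast=6, a=[1, 0, 0, 0, 0, 0, 0, 0]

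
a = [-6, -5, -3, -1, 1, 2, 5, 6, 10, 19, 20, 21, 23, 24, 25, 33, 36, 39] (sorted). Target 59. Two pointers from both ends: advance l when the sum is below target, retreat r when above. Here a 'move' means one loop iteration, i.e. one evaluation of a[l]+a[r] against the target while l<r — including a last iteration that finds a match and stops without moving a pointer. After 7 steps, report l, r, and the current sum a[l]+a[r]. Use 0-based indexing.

l=7, r=17, sum=45

[0,17] -6+39=33 <59 → l++
[1,17] -5+39=34 <59 → l++
[2,17] -3+39=36 <59 → l++
[3,17] -1+39=38 <59 → l++
[4,17] 1+39=40 <59 → l++
[5,17] 2+39=41 <59 → l++
[6,17] 5+39=44 <59 → l++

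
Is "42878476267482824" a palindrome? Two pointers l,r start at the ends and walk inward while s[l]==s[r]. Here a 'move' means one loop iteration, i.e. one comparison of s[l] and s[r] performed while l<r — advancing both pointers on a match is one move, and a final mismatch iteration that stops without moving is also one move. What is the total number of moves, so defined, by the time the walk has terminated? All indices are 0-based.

4 moves

[0,16] '4'=='4' → l++,r--
[1,15] '2'=='2' → l++,r--
[2,14] '8'=='8' → l++,r--
[3,13] '7'!='2' → stop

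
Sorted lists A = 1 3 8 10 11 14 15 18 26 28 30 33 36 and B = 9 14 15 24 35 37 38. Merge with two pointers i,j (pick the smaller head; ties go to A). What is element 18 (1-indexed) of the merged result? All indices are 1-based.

i=1 j=1: A[i]=1<=B[j]=9 take 1, i++
i=2 j=1: A[i]=3<=B[j]=9 take 3, i++
i=3 j=1: A[i]=8<=B[j]=9 take 8, i++
i=4 j=1: A[i]=10>B[j]=9 take 9, j++
i=4 j=2: A[i]=10<=B[j]=14 take 10, i++
i=5 j=2: A[i]=11<=B[j]=14 take 11, i++
i=6 j=2: A[i]=14<=B[j]=14 take 14, i++
i=7 j=2: A[i]=15>B[j]=14 take 14, j++
i=7 j=3: A[i]=15<=B[j]=15 take 15, i++
i=8 j=3: A[i]=18>B[j]=15 take 15, j++
i=8 j=4: A[i]=18<=B[j]=24 take 18, i++
i=9 j=4: A[i]=26>B[j]=24 take 24, j++
i=9 j=5: A[i]=26<=B[j]=35 take 26, i++
i=10 j=5: A[i]=28<=B[j]=35 take 28, i++
i=11 j=5: A[i]=30<=B[j]=35 take 30, i++
i=12 j=5: A[i]=33<=B[j]=35 take 33, i++
i=13 j=5: A[i]=36>B[j]=35 take 35, j++
i=13 j=6: A[i]=36<=B[j]=37 take 36, i++
i=14 j=6: A done, take B[j]=37, j++
i=14 j=7: A done, take B[j]=38, j++

merged[18] = 36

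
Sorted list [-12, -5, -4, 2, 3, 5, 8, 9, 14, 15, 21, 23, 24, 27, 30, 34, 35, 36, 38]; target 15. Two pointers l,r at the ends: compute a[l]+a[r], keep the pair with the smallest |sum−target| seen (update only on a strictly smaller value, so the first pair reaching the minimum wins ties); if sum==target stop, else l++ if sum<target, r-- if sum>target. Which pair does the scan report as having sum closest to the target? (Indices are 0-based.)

l=0 r=18: -12+38=26 d=11 *, r--
l=0 r=17: -12+36=24 d=9 *, r--
l=0 r=16: -12+35=23 d=8 *, r--
l=0 r=15: -12+34=22 d=7 *, r--
l=0 r=14: -12+30=18 d=3 *, r--
l=0 r=13: -12+27=15 d=0 *, stop

pair (-12, 27) with sum 15 (|Δ|=0)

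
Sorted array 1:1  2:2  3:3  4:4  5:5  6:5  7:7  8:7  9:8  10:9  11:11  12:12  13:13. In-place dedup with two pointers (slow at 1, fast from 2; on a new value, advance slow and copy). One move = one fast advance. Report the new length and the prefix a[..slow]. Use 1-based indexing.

(s=1,f=2) a[fast]=2≠a[slow]=1 write a[2]=2 → slow++,fast++
(s=2,f=3) a[fast]=3≠a[slow]=2 write a[3]=3 → slow++,fast++
(s=3,f=4) a[fast]=4≠a[slow]=3 write a[4]=4 → slow++,fast++
(s=4,f=5) a[fast]=5≠a[slow]=4 write a[5]=5 → slow++,fast++
(s=5,f=6) a[fast]=5=a[slow] dup → fast++
(s=5,f=7) a[fast]=7≠a[slow]=5 write a[6]=7 → slow++,fast++
(s=6,f=8) a[fast]=7=a[slow] dup → fast++
(s=6,f=9) a[fast]=8≠a[slow]=7 write a[7]=8 → slow++,fast++
(s=7,f=10) a[fast]=9≠a[slow]=8 write a[8]=9 → slow++,fast++
(s=8,f=11) a[fast]=11≠a[slow]=9 write a[9]=11 → slow++,fast++
(s=9,f=12) a[fast]=12≠a[slow]=11 write a[10]=12 → slow++,fast++
(s=10,f=13) a[fast]=13≠a[slow]=12 write a[11]=13 → slow++,fast++

length 11; prefix = [1, 2, 3, 4, 5, 7, 8, 9, 11, 12, 13]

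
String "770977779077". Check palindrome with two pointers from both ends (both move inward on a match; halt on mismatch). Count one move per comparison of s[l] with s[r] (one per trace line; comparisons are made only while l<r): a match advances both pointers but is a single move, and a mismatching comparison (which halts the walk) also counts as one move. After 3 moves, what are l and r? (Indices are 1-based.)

l=4, r=9

l=1 r=12: '7'=='7', l++,r--
l=2 r=11: '7'=='7', l++,r--
l=3 r=10: '0'=='0', l++,r--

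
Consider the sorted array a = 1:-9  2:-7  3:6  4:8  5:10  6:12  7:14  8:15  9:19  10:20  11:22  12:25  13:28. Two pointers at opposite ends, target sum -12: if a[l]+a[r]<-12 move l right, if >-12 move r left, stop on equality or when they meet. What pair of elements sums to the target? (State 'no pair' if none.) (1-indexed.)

no pair

l=1 r=13: -9+28=19 >-12, r--
l=1 r=12: -9+25=16 >-12, r--
l=1 r=11: -9+22=13 >-12, r--
l=1 r=10: -9+20=11 >-12, r--
l=1 r=9: -9+19=10 >-12, r--
l=1 r=8: -9+15=6 >-12, r--
l=1 r=7: -9+14=5 >-12, r--
l=1 r=6: -9+12=3 >-12, r--
l=1 r=5: -9+10=1 >-12, r--
l=1 r=4: -9+8=-1 >-12, r--
l=1 r=3: -9+6=-3 >-12, r--
l=1 r=2: -9+-7=-16 <-12, l++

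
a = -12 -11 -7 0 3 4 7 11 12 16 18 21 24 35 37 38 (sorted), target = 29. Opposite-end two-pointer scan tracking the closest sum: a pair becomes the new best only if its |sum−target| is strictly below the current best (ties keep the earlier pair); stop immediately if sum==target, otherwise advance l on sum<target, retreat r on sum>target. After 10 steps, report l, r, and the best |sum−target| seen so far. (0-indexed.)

l=6, r=11, best |Δ|=1

l=0 r=15: -12+38=26 d=3 *, l++
l=1 r=15: -11+38=27 d=2 *, l++
l=2 r=15: -7+38=31 d=2, r--
l=2 r=14: -7+37=30 d=1 *, r--
l=2 r=13: -7+35=28 d=1, l++
l=3 r=13: 0+35=35 d=6, r--
l=3 r=12: 0+24=24 d=5, l++
l=4 r=12: 3+24=27 d=2, l++
l=5 r=12: 4+24=28 d=1, l++
l=6 r=12: 7+24=31 d=2, r--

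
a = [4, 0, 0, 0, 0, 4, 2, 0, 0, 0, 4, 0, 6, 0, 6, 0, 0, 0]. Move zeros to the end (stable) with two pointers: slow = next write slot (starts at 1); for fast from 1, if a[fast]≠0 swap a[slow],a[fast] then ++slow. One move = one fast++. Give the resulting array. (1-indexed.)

[4, 4, 2, 4, 6, 6, 0, 0, 0, 0, 0, 0, 0, 0, 0, 0, 0, 0]

(s=1,f=1) a[fast]=4≠0 swap→a[1]=4 → slow++,fast++
(s=2,f=2) a[fast]=0 → fast++
(s=2,f=3) a[fast]=0 → fast++
(s=2,f=4) a[fast]=0 → fast++
(s=2,f=5) a[fast]=0 → fast++
(s=2,f=6) a[fast]=4≠0 swap→a[2]=4 → slow++,fast++
(s=3,f=7) a[fast]=2≠0 swap→a[3]=2 → slow++,fast++
(s=4,f=8) a[fast]=0 → fast++
(s=4,f=9) a[fast]=0 → fast++
(s=4,f=10) a[fast]=0 → fast++
(s=4,f=11) a[fast]=4≠0 swap→a[4]=4 → slow++,fast++
(s=5,f=12) a[fast]=0 → fast++
(s=5,f=13) a[fast]=6≠0 swap→a[5]=6 → slow++,fast++
(s=6,f=14) a[fast]=0 → fast++
(s=6,f=15) a[fast]=6≠0 swap→a[6]=6 → slow++,fast++
(s=7,f=16) a[fast]=0 → fast++
(s=7,f=17) a[fast]=0 → fast++
(s=7,f=18) a[fast]=0 → fast++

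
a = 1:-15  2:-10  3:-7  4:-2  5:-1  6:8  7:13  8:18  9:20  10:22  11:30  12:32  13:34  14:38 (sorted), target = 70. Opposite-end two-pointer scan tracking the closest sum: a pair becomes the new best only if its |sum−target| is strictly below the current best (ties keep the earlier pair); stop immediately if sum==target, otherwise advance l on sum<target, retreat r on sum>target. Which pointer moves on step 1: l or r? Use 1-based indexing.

l

[1,14] -15+38=23 d=47 * → l++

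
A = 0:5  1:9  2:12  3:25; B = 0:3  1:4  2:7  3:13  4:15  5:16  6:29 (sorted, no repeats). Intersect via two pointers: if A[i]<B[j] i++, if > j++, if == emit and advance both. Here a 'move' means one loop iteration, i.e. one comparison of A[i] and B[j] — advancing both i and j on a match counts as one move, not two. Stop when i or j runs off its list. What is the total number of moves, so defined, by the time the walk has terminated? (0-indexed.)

10 moves

[i=0,j=0] 5>3 → j++
[i=0,j=1] 5>4 → j++
[i=0,j=2] 5<7 → i++
[i=1,j=2] 9>7 → j++
[i=1,j=3] 9<13 → i++
[i=2,j=3] 12<13 → i++
[i=3,j=3] 25>13 → j++
[i=3,j=4] 25>15 → j++
[i=3,j=5] 25>16 → j++
[i=3,j=6] 25<29 → i++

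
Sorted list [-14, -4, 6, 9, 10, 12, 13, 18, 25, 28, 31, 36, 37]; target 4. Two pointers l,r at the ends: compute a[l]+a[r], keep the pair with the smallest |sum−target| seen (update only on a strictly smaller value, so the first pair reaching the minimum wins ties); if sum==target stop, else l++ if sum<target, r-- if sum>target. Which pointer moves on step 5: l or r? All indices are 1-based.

l=1 r=13: -14+37=23 d=19 *, r--
l=1 r=12: -14+36=22 d=18 *, r--
l=1 r=11: -14+31=17 d=13 *, r--
l=1 r=10: -14+28=14 d=10 *, r--
l=1 r=9: -14+25=11 d=7 *, r--

r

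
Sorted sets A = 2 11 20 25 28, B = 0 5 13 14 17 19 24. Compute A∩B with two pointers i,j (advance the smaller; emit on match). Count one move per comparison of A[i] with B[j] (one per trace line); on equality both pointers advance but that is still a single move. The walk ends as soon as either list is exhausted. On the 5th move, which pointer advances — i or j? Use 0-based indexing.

j

i=0 j=0: 2>0, j++
i=0 j=1: 2<5, i++
i=1 j=1: 11>5, j++
i=1 j=2: 11<13, i++
i=2 j=2: 20>13, j++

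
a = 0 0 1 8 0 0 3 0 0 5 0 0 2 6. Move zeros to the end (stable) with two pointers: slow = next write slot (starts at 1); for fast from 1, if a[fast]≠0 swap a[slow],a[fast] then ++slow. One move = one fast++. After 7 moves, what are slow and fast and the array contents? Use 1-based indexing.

slow=4, fast=8, a=[1, 8, 3, 0, 0, 0, 0, 0, 0, 5, 0, 0, 2, 6]

(s=1,f=1) a[fast]=0 → fast++
(s=1,f=2) a[fast]=0 → fast++
(s=1,f=3) a[fast]=1≠0 swap→a[1]=1 → slow++,fast++
(s=2,f=4) a[fast]=8≠0 swap→a[2]=8 → slow++,fast++
(s=3,f=5) a[fast]=0 → fast++
(s=3,f=6) a[fast]=0 → fast++
(s=3,f=7) a[fast]=3≠0 swap→a[3]=3 → slow++,fast++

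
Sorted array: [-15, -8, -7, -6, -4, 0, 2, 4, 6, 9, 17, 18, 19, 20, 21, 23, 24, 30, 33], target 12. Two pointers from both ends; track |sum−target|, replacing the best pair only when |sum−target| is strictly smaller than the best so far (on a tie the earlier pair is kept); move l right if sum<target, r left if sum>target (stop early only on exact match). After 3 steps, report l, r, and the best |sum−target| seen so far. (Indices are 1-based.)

l=2, r=17, best |Δ|=3

l=1 r=19: -15+33=18 d=6 *, r--
l=1 r=18: -15+30=15 d=3 *, r--
l=1 r=17: -15+24=9 d=3, l++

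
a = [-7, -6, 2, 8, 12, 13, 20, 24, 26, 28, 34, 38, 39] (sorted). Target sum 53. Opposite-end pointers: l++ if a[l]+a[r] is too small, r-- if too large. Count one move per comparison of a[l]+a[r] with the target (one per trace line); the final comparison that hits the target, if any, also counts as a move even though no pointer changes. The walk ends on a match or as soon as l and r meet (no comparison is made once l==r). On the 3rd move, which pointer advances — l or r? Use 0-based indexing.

l

[0,12] -7+39=32 <53 → l++
[1,12] -6+39=33 <53 → l++
[2,12] 2+39=41 <53 → l++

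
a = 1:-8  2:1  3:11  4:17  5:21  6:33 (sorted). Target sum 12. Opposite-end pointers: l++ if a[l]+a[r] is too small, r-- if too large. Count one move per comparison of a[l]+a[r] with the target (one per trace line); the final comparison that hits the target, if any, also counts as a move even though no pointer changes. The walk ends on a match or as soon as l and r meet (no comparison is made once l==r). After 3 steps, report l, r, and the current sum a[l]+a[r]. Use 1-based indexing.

l=2, r=4, sum=18

l=1 r=6: -8+33=25 >12, r--
l=1 r=5: -8+21=13 >12, r--
l=1 r=4: -8+17=9 <12, l++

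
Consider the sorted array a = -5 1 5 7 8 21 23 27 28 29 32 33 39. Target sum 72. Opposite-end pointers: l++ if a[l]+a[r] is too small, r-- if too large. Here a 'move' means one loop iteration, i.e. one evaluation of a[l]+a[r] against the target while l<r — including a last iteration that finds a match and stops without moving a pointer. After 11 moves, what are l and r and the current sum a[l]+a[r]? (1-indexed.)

[1,13] -5+39=34 <72 → l++
[2,13] 1+39=40 <72 → l++
[3,13] 5+39=44 <72 → l++
[4,13] 7+39=46 <72 → l++
[5,13] 8+39=47 <72 → l++
[6,13] 21+39=60 <72 → l++
[7,13] 23+39=62 <72 → l++
[8,13] 27+39=66 <72 → l++
[9,13] 28+39=67 <72 → l++
[10,13] 29+39=68 <72 → l++
[11,13] 32+39=71 <72 → l++

l=12, r=13, sum=72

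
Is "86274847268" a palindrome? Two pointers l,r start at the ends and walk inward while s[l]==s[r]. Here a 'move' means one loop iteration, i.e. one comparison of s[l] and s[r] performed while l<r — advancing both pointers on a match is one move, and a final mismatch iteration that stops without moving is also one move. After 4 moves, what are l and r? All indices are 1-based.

l=1 r=11: '8'=='8', l++,r--
l=2 r=10: '6'=='6', l++,r--
l=3 r=9: '2'=='2', l++,r--
l=4 r=8: '7'=='7', l++,r--

l=5, r=7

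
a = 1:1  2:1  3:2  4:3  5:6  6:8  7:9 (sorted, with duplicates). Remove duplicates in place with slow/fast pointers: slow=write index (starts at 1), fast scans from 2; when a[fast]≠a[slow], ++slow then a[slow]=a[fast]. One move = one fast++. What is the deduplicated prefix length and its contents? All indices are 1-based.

length 6; prefix = [1, 2, 3, 6, 8, 9]

(s=1,f=2) a[fast]=1=a[slow] dup → fast++
(s=1,f=3) a[fast]=2≠a[slow]=1 write a[2]=2 → slow++,fast++
(s=2,f=4) a[fast]=3≠a[slow]=2 write a[3]=3 → slow++,fast++
(s=3,f=5) a[fast]=6≠a[slow]=3 write a[4]=6 → slow++,fast++
(s=4,f=6) a[fast]=8≠a[slow]=6 write a[5]=8 → slow++,fast++
(s=5,f=7) a[fast]=9≠a[slow]=8 write a[6]=9 → slow++,fast++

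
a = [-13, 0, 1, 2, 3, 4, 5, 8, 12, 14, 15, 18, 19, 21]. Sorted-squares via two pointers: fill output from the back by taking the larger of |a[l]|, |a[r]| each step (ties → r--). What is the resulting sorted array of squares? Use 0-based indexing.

[0,13] |-13|<=|21| out[13]=441 → r--
[0,12] |-13|<=|19| out[12]=361 → r--
[0,11] |-13|<=|18| out[11]=324 → r--
[0,10] |-13|<=|15| out[10]=225 → r--
[0,9] |-13|<=|14| out[9]=196 → r--
[0,8] |-13|>|12| out[8]=169 → l++
[1,8] |0|<=|12| out[7]=144 → r--
[1,7] |0|<=|8| out[6]=64 → r--
[1,6] |0|<=|5| out[5]=25 → r--
[1,5] |0|<=|4| out[4]=16 → r--
[1,4] |0|<=|3| out[3]=9 → r--
[1,3] |0|<=|2| out[2]=4 → r--
[1,2] |0|<=|1| out[1]=1 → r--
[1,1] |0|<=|0| out[0]=0 → r--

[0, 1, 4, 9, 16, 25, 64, 144, 169, 196, 225, 324, 361, 441]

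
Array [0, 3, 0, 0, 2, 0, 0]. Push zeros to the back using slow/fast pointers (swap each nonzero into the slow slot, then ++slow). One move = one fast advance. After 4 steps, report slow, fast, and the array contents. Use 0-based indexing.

(s=0,f=0) a[fast]=0 → fast++
(s=0,f=1) a[fast]=3≠0 swap→a[0]=3 → slow++,fast++
(s=1,f=2) a[fast]=0 → fast++
(s=1,f=3) a[fast]=0 → fast++

slow=1, fast=4, a=[3, 0, 0, 0, 2, 0, 0]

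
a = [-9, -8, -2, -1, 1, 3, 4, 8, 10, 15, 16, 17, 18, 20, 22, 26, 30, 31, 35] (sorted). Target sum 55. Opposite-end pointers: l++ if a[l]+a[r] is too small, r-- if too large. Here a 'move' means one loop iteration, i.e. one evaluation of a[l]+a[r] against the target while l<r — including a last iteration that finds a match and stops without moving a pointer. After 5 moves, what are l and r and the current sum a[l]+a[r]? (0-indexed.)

l=5, r=18, sum=38

[0,18] -9+35=26 <55 → l++
[1,18] -8+35=27 <55 → l++
[2,18] -2+35=33 <55 → l++
[3,18] -1+35=34 <55 → l++
[4,18] 1+35=36 <55 → l++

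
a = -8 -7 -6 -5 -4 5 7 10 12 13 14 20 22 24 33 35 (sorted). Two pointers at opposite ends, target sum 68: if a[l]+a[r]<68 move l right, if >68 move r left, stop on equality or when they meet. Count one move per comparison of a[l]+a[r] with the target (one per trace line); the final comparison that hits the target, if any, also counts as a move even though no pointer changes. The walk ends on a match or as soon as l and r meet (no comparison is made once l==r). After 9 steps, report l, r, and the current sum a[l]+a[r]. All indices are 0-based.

l=9, r=15, sum=48

l=0 r=15: -8+35=27 <68, l++
l=1 r=15: -7+35=28 <68, l++
l=2 r=15: -6+35=29 <68, l++
l=3 r=15: -5+35=30 <68, l++
l=4 r=15: -4+35=31 <68, l++
l=5 r=15: 5+35=40 <68, l++
l=6 r=15: 7+35=42 <68, l++
l=7 r=15: 10+35=45 <68, l++
l=8 r=15: 12+35=47 <68, l++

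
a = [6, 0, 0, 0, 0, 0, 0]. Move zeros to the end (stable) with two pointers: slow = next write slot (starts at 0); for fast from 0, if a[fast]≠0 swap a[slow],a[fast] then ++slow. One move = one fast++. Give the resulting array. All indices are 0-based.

(s=0,f=0) a[fast]=6≠0 swap→a[0]=6 → slow++,fast++
(s=1,f=1) a[fast]=0 → fast++
(s=1,f=2) a[fast]=0 → fast++
(s=1,f=3) a[fast]=0 → fast++
(s=1,f=4) a[fast]=0 → fast++
(s=1,f=5) a[fast]=0 → fast++
(s=1,f=6) a[fast]=0 → fast++

[6, 0, 0, 0, 0, 0, 0]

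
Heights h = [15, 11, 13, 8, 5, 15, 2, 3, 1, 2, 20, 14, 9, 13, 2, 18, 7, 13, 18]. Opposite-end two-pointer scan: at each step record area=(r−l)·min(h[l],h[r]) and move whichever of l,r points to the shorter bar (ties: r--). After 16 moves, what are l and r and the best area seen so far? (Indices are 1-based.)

[1,19] min(15,18)*18=270 best=270 * → l++
[2,19] min(11,18)*17=187 best=270 → l++
[3,19] min(13,18)*16=208 best=270 → l++
[4,19] min(8,18)*15=120 best=270 → l++
[5,19] min(5,18)*14=70 best=270 → l++
[6,19] min(15,18)*13=195 best=270 → l++
[7,19] min(2,18)*12=24 best=270 → l++
[8,19] min(3,18)*11=33 best=270 → l++
[9,19] min(1,18)*10=10 best=270 → l++
[10,19] min(2,18)*9=18 best=270 → l++
[11,19] min(20,18)*8=144 best=270 → r--
[11,18] min(20,13)*7=91 best=270 → r--
[11,17] min(20,7)*6=42 best=270 → r--
[11,16] min(20,18)*5=90 best=270 → r--
[11,15] min(20,2)*4=8 best=270 → r--
[11,14] min(20,13)*3=39 best=270 → r--

l=11, r=13, best area=270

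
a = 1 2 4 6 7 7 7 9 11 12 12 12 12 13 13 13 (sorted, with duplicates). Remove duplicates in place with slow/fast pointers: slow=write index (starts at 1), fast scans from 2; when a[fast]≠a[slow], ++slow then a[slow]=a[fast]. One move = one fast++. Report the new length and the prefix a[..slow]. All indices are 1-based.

length 9; prefix = [1, 2, 4, 6, 7, 9, 11, 12, 13]

(s=1,f=2) a[fast]=2≠a[slow]=1 write a[2]=2 → slow++,fast++
(s=2,f=3) a[fast]=4≠a[slow]=2 write a[3]=4 → slow++,fast++
(s=3,f=4) a[fast]=6≠a[slow]=4 write a[4]=6 → slow++,fast++
(s=4,f=5) a[fast]=7≠a[slow]=6 write a[5]=7 → slow++,fast++
(s=5,f=6) a[fast]=7=a[slow] dup → fast++
(s=5,f=7) a[fast]=7=a[slow] dup → fast++
(s=5,f=8) a[fast]=9≠a[slow]=7 write a[6]=9 → slow++,fast++
(s=6,f=9) a[fast]=11≠a[slow]=9 write a[7]=11 → slow++,fast++
(s=7,f=10) a[fast]=12≠a[slow]=11 write a[8]=12 → slow++,fast++
(s=8,f=11) a[fast]=12=a[slow] dup → fast++
(s=8,f=12) a[fast]=12=a[slow] dup → fast++
(s=8,f=13) a[fast]=12=a[slow] dup → fast++
(s=8,f=14) a[fast]=13≠a[slow]=12 write a[9]=13 → slow++,fast++
(s=9,f=15) a[fast]=13=a[slow] dup → fast++
(s=9,f=16) a[fast]=13=a[slow] dup → fast++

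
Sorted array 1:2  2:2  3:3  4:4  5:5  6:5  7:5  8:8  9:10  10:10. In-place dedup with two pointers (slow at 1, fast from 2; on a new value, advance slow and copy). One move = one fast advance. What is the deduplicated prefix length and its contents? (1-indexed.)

(s=1,f=2) a[fast]=2=a[slow] dup → fast++
(s=1,f=3) a[fast]=3≠a[slow]=2 write a[2]=3 → slow++,fast++
(s=2,f=4) a[fast]=4≠a[slow]=3 write a[3]=4 → slow++,fast++
(s=3,f=5) a[fast]=5≠a[slow]=4 write a[4]=5 → slow++,fast++
(s=4,f=6) a[fast]=5=a[slow] dup → fast++
(s=4,f=7) a[fast]=5=a[slow] dup → fast++
(s=4,f=8) a[fast]=8≠a[slow]=5 write a[5]=8 → slow++,fast++
(s=5,f=9) a[fast]=10≠a[slow]=8 write a[6]=10 → slow++,fast++
(s=6,f=10) a[fast]=10=a[slow] dup → fast++

length 6; prefix = [2, 3, 4, 5, 8, 10]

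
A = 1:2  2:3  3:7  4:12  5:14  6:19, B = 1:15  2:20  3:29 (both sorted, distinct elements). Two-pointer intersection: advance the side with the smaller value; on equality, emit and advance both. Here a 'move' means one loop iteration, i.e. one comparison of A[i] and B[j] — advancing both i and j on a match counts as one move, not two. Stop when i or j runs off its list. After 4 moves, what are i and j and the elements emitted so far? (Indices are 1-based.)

i=5, j=1, emitted=[]

[i=1,j=1] 2<15 → i++
[i=2,j=1] 3<15 → i++
[i=3,j=1] 7<15 → i++
[i=4,j=1] 12<15 → i++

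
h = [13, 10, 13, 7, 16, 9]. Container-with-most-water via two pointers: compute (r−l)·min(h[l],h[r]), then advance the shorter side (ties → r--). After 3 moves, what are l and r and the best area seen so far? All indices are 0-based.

[0,5] min(13,9)*5=45 best=45 * → r--
[0,4] min(13,16)*4=52 best=52 * → l++
[1,4] min(10,16)*3=30 best=52 → l++

l=2, r=4, best area=52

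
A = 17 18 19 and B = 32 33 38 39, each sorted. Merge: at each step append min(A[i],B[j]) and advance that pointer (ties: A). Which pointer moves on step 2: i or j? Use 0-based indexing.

[i=0,j=0] A[i]=17<=B[j]=32 take 17 → i++
[i=1,j=0] A[i]=18<=B[j]=32 take 18 → i++

i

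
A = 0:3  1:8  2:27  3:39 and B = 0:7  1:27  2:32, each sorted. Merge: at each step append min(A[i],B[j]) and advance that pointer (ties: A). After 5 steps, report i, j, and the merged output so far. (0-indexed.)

i=3, j=2, merged so far=[3, 7, 8, 27, 27]

i=0 j=0: A[i]=3<=B[j]=7 take 3, i++
i=1 j=0: A[i]=8>B[j]=7 take 7, j++
i=1 j=1: A[i]=8<=B[j]=27 take 8, i++
i=2 j=1: A[i]=27<=B[j]=27 take 27, i++
i=3 j=1: A[i]=39>B[j]=27 take 27, j++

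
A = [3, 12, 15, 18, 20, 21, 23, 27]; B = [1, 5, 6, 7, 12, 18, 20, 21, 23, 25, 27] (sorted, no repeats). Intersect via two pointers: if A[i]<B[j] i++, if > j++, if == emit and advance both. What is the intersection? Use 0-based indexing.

intersection = [12, 18, 20, 21, 23, 27]

i=0 j=0: 3>1, j++
i=0 j=1: 3<5, i++
i=1 j=1: 12>5, j++
i=1 j=2: 12>6, j++
i=1 j=3: 12>7, j++
i=1 j=4: 12==12 emit, i++,j++
i=2 j=5: 15<18, i++
i=3 j=5: 18==18 emit, i++,j++
i=4 j=6: 20==20 emit, i++,j++
i=5 j=7: 21==21 emit, i++,j++
i=6 j=8: 23==23 emit, i++,j++
i=7 j=9: 27>25, j++
i=7 j=10: 27==27 emit, i++,j++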